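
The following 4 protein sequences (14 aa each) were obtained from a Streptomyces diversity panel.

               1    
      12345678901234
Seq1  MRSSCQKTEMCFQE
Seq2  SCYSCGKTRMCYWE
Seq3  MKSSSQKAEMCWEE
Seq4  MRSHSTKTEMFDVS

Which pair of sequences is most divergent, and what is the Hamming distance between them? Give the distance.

Pairwise Hamming distances:
  Seq1 vs Seq2: 7
  Seq1 vs Seq3: 5
  Seq1 vs Seq4: 7
  Seq2 vs Seq3: 9
  Seq2 vs Seq4: 11
  Seq3 vs Seq4: 8
The largest is 11, between Seq2 and Seq4.

11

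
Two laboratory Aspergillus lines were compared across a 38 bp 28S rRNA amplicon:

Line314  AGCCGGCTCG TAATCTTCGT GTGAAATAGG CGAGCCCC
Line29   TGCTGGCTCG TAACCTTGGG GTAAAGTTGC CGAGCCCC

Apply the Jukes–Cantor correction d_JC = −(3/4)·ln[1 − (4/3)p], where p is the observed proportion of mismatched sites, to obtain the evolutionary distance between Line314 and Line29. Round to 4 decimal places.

The sequences differ at positions 1 (A/T), 4 (C/T), 14 (T/C), 18 (C/G), 20 (T/G), 23 (G/A), 26 (A/G), 28 (A/T), 30 (G/C).
p = 9/38 = 0.236842.
d = −0.75 · ln(1 − (4/3)·0.236842) = −0.75 · ln(0.684211) = −0.75 · (-0.379489) = 0.2846.

0.2846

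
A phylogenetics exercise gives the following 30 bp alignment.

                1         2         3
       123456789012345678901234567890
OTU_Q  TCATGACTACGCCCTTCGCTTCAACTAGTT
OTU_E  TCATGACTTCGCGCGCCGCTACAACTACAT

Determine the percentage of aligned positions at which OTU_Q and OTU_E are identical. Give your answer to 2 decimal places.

The sequences differ at positions 9 (A/T), 13 (C/G), 15 (T/G), 16 (T/C), 21 (T/A), 28 (G/C), 29 (T/A).
23 of the 30 sites match, so the percent identity is 23/30 × 100 = 76.67%.

76.67%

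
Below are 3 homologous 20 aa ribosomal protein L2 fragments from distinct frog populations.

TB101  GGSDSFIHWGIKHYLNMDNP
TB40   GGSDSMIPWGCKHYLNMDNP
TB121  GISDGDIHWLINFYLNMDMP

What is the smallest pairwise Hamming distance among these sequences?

Pairwise Hamming distances:
  TB101 vs TB40: 3
  TB101 vs TB121: 7
  TB40 vs TB121: 9
The smallest is 3, between TB101 and TB40.

3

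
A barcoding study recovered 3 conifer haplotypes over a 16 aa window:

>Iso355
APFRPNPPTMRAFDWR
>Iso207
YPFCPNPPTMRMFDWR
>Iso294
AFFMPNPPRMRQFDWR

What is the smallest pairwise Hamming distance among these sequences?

Pairwise Hamming distances:
  Iso355 vs Iso207: 3
  Iso355 vs Iso294: 4
  Iso207 vs Iso294: 5
The smallest is 3, between Iso355 and Iso207.

3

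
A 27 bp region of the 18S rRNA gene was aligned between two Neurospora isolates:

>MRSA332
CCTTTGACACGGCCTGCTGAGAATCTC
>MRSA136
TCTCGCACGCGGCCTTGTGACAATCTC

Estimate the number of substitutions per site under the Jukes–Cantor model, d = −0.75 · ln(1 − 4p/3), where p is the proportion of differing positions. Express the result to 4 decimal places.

Differing sites — 1:C/T; 4:T/C; 5:T/G; 6:G/C; 9:A/G; 16:G/T; 17:C/G; 21:G/C.
p = 8/27 = 0.296296.
d = −0.75 · ln(1 − (4/3)·0.296296) = −0.75 · ln(0.604939) = −0.75 · (-0.502628) = 0.3770.

0.3770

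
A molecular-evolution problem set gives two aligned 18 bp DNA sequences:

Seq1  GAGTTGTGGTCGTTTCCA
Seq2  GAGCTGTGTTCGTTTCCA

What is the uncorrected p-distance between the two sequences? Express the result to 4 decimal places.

Differing sites — 4:T/C; 9:G/T.
There are 2 differences over 18 sites, so p = 2/18 = 0.1111.

0.1111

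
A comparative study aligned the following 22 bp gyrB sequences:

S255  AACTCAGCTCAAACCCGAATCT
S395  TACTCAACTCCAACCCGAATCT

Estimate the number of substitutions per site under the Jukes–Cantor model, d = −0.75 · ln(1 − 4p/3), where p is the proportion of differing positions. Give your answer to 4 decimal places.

Differing sites — 1:A/T; 7:G/A; 11:A/C.
p = 3/22 = 0.136364.
d = −0.75 · ln(1 − (4/3)·0.136364) = −0.75 · ln(0.818181) = −0.75 · (-0.200672) = 0.1505.

0.1505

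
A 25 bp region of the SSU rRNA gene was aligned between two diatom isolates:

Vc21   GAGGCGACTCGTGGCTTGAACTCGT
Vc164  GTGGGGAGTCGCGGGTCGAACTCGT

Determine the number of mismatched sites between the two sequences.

6

Differing sites — 2:A/T; 5:C/G; 8:C/G; 12:T/C; 15:C/G; 17:T/C.
That gives 6 mismatches out of 25 aligned sites, so the Hamming distance is 6.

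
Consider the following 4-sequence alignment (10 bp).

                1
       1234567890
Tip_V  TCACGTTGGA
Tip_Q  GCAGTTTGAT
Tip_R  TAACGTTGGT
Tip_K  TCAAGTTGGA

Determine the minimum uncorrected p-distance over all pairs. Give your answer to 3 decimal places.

Pairwise Hamming distances:
  Tip_V vs Tip_Q: 5
  Tip_V vs Tip_R: 2
  Tip_V vs Tip_K: 1
  Tip_Q vs Tip_R: 5
  Tip_Q vs Tip_K: 5
  Tip_R vs Tip_K: 3
The smallest is 1 mismatch, between Tip_V and Tip_K; p = 1/10 = 0.100.

0.100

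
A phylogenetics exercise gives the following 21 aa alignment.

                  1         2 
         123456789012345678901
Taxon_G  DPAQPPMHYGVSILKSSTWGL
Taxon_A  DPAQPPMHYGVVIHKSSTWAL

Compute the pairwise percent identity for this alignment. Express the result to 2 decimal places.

The sequences differ at positions 12 (S/V), 14 (L/H), 20 (G/A).
18 of the 21 sites match, so the percent identity is 18/21 × 100 = 85.71%.

85.71%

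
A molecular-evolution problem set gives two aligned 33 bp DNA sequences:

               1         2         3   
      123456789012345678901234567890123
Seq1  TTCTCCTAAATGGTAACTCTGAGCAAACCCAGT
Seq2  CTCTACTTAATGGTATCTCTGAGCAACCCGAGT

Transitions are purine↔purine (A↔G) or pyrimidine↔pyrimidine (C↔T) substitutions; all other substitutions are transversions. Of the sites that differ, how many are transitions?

Differing sites — 1:T/C (Ti); 5:C/A (Tv); 8:A/T (Tv); 16:A/T (Tv); 27:A/C (Tv); 30:C/G (Tv).
Of the 6 differences, 1 transition and 5 transversions, so the answer is 1.

1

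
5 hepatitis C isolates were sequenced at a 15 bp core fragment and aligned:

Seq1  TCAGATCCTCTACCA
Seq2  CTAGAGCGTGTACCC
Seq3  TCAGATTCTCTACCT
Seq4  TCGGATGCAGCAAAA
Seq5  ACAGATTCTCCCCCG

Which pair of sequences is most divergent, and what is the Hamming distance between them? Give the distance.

Pairwise Hamming distances:
  Seq1 vs Seq2: 6
  Seq1 vs Seq3: 2
  Seq1 vs Seq4: 7
  Seq1 vs Seq5: 5
  Seq2 vs Seq3: 7
  Seq2 vs Seq4: 11
  Seq2 vs Seq5: 9
  Seq3 vs Seq4: 8
  Seq3 vs Seq5: 4
  Seq4 vs Seq5: 9
The largest is 11, between Seq2 and Seq4.

11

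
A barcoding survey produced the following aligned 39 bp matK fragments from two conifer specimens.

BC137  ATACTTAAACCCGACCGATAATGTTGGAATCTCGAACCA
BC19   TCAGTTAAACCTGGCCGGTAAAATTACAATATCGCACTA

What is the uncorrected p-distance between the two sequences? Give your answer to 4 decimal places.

0.3333

The sequences differ at positions 1 (A/T), 2 (T/C), 4 (C/G), 12 (C/T), 14 (A/G), 18 (A/G), 22 (T/A), 23 (G/A), 26 (G/A), 27 (G/C), 31 (C/A), 35 (A/C), 38 (C/T).
There are 13 differences over 39 sites, so p = 13/39 = 0.3333.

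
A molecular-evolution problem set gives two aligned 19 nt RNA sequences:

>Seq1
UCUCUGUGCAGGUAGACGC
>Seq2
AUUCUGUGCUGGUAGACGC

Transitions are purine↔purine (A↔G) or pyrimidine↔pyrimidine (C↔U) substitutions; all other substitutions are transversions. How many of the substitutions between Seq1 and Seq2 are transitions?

1

The sequences differ at positions 1 (U/A, transversion), 2 (C/U, transition), 10 (A/U, transversion).
Of the 3 differences, 1 transition and 2 transversions, so the answer is 1.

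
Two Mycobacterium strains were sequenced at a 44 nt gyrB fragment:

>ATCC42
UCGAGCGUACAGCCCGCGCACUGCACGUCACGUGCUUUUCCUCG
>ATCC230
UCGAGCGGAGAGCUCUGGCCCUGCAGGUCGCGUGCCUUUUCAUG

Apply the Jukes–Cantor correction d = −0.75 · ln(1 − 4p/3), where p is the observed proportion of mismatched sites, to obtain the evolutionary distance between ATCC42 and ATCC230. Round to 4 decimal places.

The sequences differ at positions 8 (U/G), 10 (C/G), 14 (C/U), 16 (G/U), 17 (C/G), 20 (A/C), 26 (C/G), 30 (A/G), 36 (U/C), 40 (C/U), 42 (U/A), 43 (C/U).
p = 12/44 = 0.272727.
d = −0.75 · ln(1 − (4/3)·0.272727) = −0.75 · ln(0.636364) = −0.75 · (-0.451985) = 0.3390.

0.3390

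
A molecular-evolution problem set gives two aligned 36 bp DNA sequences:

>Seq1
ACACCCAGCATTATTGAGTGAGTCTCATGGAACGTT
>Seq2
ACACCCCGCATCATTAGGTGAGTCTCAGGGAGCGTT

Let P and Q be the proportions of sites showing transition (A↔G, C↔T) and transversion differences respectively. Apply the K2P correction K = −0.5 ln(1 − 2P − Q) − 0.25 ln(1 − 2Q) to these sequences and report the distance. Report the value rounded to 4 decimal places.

The sequences differ at positions 7 (A/C, transversion), 12 (T/C, transition), 16 (G/A, transition), 17 (A/G, transition), 28 (T/G, transversion), 32 (A/G, transition).
Of the 6 differences, 4 transitions and 2 transversions over 36 sites: P = 4/36 = 0.111111, Q = 2/36 = 0.055556.
d = −0.5·ln(0.722222) − 0.25·ln(0.888888) = −0.5·(-0.325423) − 0.25·(-0.117784) = 0.1922.

0.1922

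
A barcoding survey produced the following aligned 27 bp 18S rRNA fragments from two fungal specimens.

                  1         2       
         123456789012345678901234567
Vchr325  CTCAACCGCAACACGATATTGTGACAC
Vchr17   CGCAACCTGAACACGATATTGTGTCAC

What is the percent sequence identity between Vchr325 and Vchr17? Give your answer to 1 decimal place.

The sequences differ at positions 2 (T/G), 8 (G/T), 9 (C/G), 24 (A/T).
23 of the 27 sites match, so the percent identity is 23/27 × 100 = 85.2%.

85.2%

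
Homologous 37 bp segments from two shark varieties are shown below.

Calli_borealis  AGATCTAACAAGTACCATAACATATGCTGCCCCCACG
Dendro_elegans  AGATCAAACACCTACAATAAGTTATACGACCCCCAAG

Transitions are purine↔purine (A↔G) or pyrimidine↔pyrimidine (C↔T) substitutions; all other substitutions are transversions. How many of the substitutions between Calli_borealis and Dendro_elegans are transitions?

Mismatches occur at site 6 (T→A, transversion), site 11 (A→C, transversion), site 12 (G→C, transversion), site 16 (C→A, transversion), site 21 (C→G, transversion), site 22 (A→T, transversion), site 26 (G→A, transition), site 28 (T→G, transversion), site 29 (G→A, transition), site 36 (C→A, transversion).
Of the 10 differences, 2 transitions and 8 transversions, so the answer is 2.

2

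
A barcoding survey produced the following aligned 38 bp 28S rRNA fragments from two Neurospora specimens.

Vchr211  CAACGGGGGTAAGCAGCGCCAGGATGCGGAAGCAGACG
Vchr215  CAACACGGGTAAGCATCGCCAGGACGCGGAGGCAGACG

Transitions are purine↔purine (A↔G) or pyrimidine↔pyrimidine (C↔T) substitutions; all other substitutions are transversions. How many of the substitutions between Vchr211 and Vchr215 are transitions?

3

The sequences differ at positions 5 (G/A, transition), 6 (G/C, transversion), 16 (G/T, transversion), 25 (T/C, transition), 31 (A/G, transition).
Of the 5 differences, 3 transitions and 2 transversions, so the answer is 3.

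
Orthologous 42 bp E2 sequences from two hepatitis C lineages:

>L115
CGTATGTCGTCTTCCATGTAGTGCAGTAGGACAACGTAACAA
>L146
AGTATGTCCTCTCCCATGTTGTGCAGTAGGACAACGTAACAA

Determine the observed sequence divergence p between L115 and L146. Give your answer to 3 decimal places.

The sequences differ at positions 1 (C/A), 9 (G/C), 13 (T/C), 20 (A/T).
There are 4 differences over 42 sites, so p = 4/42 = 0.095.

0.095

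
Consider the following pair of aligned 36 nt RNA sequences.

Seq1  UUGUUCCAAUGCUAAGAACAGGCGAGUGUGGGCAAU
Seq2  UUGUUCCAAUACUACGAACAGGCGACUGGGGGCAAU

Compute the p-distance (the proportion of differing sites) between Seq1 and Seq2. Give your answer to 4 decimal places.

Mismatches occur at site 11 (G/A), site 15 (A/C), site 26 (G/C), site 29 (U/G).
There are 4 differences over 36 sites, so p = 4/36 = 0.1111.

0.1111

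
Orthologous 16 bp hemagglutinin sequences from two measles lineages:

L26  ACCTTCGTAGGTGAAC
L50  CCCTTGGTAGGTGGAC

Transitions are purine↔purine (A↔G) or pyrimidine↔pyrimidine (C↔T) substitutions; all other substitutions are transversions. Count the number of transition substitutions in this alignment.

The sequences differ at positions 1 (A/C, transversion), 6 (C/G, transversion), 14 (A/G, transition).
Of the 3 differences, 1 transition and 2 transversions, so the answer is 1.

1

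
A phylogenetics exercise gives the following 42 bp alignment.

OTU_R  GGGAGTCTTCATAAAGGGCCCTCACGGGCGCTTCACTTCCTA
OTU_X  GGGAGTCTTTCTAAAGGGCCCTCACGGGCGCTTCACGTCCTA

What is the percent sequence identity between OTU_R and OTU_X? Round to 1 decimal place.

92.9%

Mismatches occur at site 10 (C→T), site 11 (A→C), site 37 (T→G).
39 of the 42 sites match, so the percent identity is 39/42 × 100 = 92.9%.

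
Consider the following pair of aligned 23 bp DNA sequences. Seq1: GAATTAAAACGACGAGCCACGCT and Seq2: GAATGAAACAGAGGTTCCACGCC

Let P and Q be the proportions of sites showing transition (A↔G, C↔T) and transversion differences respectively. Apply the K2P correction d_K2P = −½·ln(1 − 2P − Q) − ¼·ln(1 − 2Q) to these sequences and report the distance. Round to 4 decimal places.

Differing sites — 5:T/G (Tv); 9:A/C (Tv); 10:C/A (Tv); 13:C/G (Tv); 15:A/T (Tv); 16:G/T (Tv); 23:T/C (Ti).
Of the 7 differences, 1 transition and 6 transversions over 23 sites: P = 1/23 = 0.043478, Q = 6/23 = 0.260870.
d = −0.5·ln(0.652174) − 0.25·ln(0.478260) = −0.5·(-0.427444) − 0.25·(-0.737601) = 0.3981.

0.3981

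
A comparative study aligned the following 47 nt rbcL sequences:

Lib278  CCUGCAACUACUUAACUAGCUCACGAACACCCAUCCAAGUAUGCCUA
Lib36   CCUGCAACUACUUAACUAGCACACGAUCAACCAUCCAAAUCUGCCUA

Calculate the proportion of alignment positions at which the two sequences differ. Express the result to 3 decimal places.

Differing sites — 21:U/A; 27:A/U; 30:C/A; 39:G/A; 41:A/C.
There are 5 differences over 47 sites, so p = 5/47 = 0.106.

0.106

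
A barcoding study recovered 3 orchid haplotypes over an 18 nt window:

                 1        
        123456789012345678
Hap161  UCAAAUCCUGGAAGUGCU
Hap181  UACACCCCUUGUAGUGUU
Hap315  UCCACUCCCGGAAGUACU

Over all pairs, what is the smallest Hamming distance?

4

Pairwise Hamming distances:
  Hap161 vs Hap181: 7
  Hap161 vs Hap315: 4
  Hap181 vs Hap315: 7
The smallest is 4, between Hap161 and Hap315.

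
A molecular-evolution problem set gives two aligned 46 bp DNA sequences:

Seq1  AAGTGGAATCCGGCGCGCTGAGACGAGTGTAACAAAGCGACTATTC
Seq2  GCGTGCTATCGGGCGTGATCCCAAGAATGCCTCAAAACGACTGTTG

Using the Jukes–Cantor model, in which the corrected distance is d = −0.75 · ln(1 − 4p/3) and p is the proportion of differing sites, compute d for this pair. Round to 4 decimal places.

The sequences differ at positions 1 (A/G), 2 (A/C), 6 (G/C), 7 (A/T), 11 (C/G), 16 (C/T), 18 (C/A), 20 (G/C), 21 (A/C), 22 (G/C), 24 (C/A), 27 (G/A), 30 (T/C), 31 (A/C), 32 (A/T), 37 (G/A), 43 (A/G), 46 (C/G).
p = 18/46 = 0.391304.
d = −0.75 · ln(1 − (4/3)·0.391304) = −0.75 · ln(0.478261) = −0.75 · (-0.737599) = 0.5532.

0.5532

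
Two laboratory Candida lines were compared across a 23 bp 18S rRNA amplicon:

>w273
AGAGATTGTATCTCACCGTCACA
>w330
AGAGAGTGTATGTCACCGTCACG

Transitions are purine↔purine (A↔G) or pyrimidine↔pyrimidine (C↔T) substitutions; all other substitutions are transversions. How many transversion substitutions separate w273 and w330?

2

Differing sites — 6:T/G (Tv); 12:C/G (Tv); 23:A/G (Ti).
Of the 3 differences, 1 transition and 2 transversions, so the answer is 2.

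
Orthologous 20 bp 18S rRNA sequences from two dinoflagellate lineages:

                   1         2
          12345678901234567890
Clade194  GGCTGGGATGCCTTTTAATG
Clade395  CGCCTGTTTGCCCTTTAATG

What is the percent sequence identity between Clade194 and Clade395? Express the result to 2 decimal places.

70.00%

The sequences differ at positions 1 (G/C), 4 (T/C), 5 (G/T), 7 (G/T), 8 (A/T), 13 (T/C).
14 of the 20 sites match, so the percent identity is 14/20 × 100 = 70.00%.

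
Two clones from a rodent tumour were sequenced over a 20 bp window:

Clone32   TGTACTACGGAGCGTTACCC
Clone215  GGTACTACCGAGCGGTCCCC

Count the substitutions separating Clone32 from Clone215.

Differing sites — 1:T/G; 9:G/C; 15:T/G; 17:A/C.
That gives 4 mismatches out of 20 aligned sites, so the Hamming distance is 4.

4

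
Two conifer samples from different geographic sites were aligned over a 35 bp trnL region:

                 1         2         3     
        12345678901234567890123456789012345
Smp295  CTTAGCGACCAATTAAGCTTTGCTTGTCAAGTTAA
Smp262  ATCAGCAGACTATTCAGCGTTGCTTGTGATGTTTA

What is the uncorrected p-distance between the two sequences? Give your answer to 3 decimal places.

Mismatches occur at site 1 (C→A), site 3 (T→C), site 7 (G→A), site 8 (A→G), site 9 (C→A), site 11 (A→T), site 15 (A→C), site 19 (T→G), site 28 (C→G), site 30 (A→T), site 34 (A→T).
There are 11 differences over 35 sites, so p = 11/35 = 0.314.

0.314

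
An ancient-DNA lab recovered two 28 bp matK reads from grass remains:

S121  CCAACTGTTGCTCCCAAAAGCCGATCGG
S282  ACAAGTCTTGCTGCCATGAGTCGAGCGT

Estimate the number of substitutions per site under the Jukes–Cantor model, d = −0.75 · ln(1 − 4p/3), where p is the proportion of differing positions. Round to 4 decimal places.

Mismatches occur at site 1 (C/A), site 5 (C/G), site 7 (G/C), site 13 (C/G), site 17 (A/T), site 18 (A/G), site 21 (C/T), site 25 (T/G), site 28 (G/T).
p = 9/28 = 0.321429.
d = −0.75 · ln(1 − (4/3)·0.321429) = −0.75 · ln(0.571428) = −0.75 · (-0.559617) = 0.4197.

0.4197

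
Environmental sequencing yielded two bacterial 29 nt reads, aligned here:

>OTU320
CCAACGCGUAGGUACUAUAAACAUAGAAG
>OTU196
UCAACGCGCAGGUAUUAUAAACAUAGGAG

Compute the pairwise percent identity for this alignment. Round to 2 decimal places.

Mismatches occur at site 1 (C↔U), site 9 (U↔C), site 15 (C↔U), site 27 (A↔G).
25 of the 29 sites match, so the percent identity is 25/29 × 100 = 86.21%.

86.21%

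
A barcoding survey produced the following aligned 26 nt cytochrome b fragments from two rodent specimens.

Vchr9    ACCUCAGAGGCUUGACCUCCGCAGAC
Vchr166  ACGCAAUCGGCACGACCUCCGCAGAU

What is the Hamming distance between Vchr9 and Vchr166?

The sequences differ at positions 3 (C/G), 4 (U/C), 5 (C/A), 7 (G/U), 8 (A/C), 12 (U/A), 13 (U/C), 26 (C/U).
That gives 8 mismatches out of 26 aligned sites, so the Hamming distance is 8.

8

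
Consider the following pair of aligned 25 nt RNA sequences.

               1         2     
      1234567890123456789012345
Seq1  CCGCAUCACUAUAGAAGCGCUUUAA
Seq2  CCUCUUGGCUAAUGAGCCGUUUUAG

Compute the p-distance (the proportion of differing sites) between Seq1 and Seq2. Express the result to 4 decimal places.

Mismatches occur at site 3 (G↔U), site 5 (A↔U), site 7 (C↔G), site 8 (A↔G), site 12 (U↔A), site 13 (A↔U), site 16 (A↔G), site 17 (G↔C), site 20 (C↔U), site 25 (A↔G).
There are 10 differences over 25 sites, so p = 10/25 = 0.4000.

0.4000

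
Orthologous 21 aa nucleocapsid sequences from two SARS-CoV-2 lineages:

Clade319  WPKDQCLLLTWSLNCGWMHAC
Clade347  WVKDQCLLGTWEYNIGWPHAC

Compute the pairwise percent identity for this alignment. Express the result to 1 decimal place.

Mismatches occur at site 2 (P→V), site 9 (L→G), site 12 (S→E), site 13 (L→Y), site 15 (C→I), site 18 (M→P).
15 of the 21 sites match, so the percent identity is 15/21 × 100 = 71.4%.

71.4%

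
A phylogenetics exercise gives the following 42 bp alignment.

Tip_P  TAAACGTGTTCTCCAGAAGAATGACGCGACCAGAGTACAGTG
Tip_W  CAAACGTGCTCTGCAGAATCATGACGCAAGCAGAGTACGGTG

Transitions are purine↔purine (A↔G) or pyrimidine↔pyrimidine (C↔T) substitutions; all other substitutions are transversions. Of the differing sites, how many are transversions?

Differing sites — 1:T/C (Ti); 9:T/C (Ti); 13:C/G (Tv); 19:G/T (Tv); 20:A/C (Tv); 28:G/A (Ti); 30:C/G (Tv); 39:A/G (Ti).
Of the 8 differences, 4 transitions and 4 transversions, so the answer is 4.

4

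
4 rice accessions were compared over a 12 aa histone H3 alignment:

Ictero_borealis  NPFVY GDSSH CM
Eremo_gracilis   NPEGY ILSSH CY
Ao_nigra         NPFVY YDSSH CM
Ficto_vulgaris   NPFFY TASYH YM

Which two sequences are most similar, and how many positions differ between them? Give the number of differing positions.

1

Pairwise Hamming distances:
  Ictero_borealis vs Eremo_gracilis: 5
  Ictero_borealis vs Ao_nigra: 1
  Ictero_borealis vs Ficto_vulgaris: 5
  Eremo_gracilis vs Ao_nigra: 5
  Eremo_gracilis vs Ficto_vulgaris: 7
  Ao_nigra vs Ficto_vulgaris: 5
The smallest is 1, between Ictero_borealis and Ao_nigra.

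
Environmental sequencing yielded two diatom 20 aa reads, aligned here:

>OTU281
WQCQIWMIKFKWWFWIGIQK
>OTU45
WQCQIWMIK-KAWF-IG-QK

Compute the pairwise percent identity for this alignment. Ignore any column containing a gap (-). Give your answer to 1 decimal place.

94.1%

Excluding the 3 gap columns leaves 17 comparable sites.
Differing sites — 12:W/A.
16 of the 17 comparable sites match, so the percent identity is 16/17 × 100 = 94.1%.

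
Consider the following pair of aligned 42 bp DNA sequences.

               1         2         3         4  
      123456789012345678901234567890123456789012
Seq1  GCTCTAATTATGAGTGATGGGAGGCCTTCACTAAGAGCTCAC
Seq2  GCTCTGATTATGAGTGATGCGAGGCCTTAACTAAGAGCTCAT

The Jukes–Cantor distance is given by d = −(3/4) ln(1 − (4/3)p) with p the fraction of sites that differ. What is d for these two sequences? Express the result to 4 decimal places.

The sequences differ at positions 6 (A/G), 20 (G/C), 29 (C/A), 42 (C/T).
p = 4/42 = 0.095238.
d = −0.75 · ln(1 − (4/3)·0.095238) = −0.75 · ln(0.873016) = −0.75 · (-0.135801) = 0.1019.

0.1019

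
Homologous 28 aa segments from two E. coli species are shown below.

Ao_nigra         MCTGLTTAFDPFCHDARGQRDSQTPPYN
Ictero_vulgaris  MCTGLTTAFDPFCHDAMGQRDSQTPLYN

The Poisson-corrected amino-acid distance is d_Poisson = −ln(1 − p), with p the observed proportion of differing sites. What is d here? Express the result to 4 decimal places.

0.0741

Mismatches occur at site 17 (R↔M), site 26 (P↔L).
p = 2/28 = 0.071429.
d = −ln(1 − 0.071429) = −ln(0.928571) = 0.0741.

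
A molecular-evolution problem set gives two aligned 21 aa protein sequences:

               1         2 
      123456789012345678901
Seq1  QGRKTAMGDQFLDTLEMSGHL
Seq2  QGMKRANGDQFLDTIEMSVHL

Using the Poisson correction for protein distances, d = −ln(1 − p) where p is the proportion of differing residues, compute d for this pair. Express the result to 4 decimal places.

0.2719

Mismatches occur at site 3 (R↔M), site 5 (T↔R), site 7 (M↔N), site 15 (L↔I), site 19 (G↔V).
p = 5/21 = 0.238095.
d = −ln(1 − 0.238095) = −ln(0.761905) = 0.2719.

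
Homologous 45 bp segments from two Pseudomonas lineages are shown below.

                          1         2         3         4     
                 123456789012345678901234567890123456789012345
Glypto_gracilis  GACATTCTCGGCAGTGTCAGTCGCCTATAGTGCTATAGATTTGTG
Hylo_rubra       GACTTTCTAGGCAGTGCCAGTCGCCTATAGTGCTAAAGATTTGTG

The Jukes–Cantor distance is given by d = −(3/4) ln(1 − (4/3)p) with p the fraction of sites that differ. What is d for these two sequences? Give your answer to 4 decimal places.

0.0946

Differing sites — 4:A/T; 9:C/A; 17:T/C; 36:T/A.
p = 4/45 = 0.088889.
d = −0.75 · ln(1 − (4/3)·0.088889) = −0.75 · ln(0.881481) = −0.75 · (-0.126152) = 0.0946.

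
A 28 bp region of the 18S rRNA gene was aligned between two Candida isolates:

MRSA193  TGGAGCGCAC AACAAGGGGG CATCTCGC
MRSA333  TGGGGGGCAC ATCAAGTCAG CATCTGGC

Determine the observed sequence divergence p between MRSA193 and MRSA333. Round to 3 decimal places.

Differing sites — 4:A/G; 6:C/G; 12:A/T; 17:G/T; 18:G/C; 19:G/A; 26:C/G.
There are 7 differences over 28 sites, so p = 7/28 = 0.250.

0.250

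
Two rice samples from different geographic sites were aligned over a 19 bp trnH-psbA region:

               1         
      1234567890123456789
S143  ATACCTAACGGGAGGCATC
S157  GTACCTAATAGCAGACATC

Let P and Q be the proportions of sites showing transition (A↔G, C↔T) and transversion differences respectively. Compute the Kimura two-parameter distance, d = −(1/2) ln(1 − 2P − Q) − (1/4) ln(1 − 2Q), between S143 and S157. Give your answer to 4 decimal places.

0.3487

Mismatches occur at site 1 (A/G, transition), site 9 (C/T, transition), site 10 (G/A, transition), site 12 (G/C, transversion), site 15 (G/A, transition).
Of the 5 differences, 4 transitions and 1 transversion over 19 sites: P = 4/19 = 0.210526, Q = 1/19 = 0.052632.
d = −0.5·ln(0.526316) − 0.25·ln(0.894736) = −0.5·(-0.641853) − 0.25·(-0.111227) = 0.3487.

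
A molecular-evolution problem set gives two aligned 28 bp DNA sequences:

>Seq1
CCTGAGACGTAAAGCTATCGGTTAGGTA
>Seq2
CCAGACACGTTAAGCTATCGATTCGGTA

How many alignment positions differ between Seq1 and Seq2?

Differing sites — 3:T/A; 6:G/C; 11:A/T; 21:G/A; 24:A/C.
That gives 5 mismatches out of 28 aligned sites, so the Hamming distance is 5.

5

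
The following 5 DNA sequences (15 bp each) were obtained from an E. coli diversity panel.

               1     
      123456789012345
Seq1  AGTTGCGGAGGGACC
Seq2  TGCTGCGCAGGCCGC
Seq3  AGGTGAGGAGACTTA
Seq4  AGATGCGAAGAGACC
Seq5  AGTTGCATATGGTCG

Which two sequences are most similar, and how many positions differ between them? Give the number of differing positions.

3

Pairwise Hamming distances:
  Seq1 vs Seq2: 6
  Seq1 vs Seq3: 7
  Seq1 vs Seq4: 3
  Seq1 vs Seq5: 5
  Seq2 vs Seq3: 8
  Seq2 vs Seq4: 7
  Seq2 vs Seq5: 9
  Seq3 vs Seq4: 7
  Seq3 vs Seq5: 9
  Seq4 vs Seq5: 7
The smallest is 3, between Seq1 and Seq4.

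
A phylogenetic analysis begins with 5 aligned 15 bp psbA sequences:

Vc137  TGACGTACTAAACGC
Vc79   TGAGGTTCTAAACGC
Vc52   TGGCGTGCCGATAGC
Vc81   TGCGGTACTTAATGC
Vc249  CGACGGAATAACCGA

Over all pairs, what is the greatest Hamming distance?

Pairwise Hamming distances:
  Vc137 vs Vc79: 2
  Vc137 vs Vc52: 6
  Vc137 vs Vc81: 4
  Vc137 vs Vc249: 5
  Vc79 vs Vc52: 7
  Vc79 vs Vc81: 4
  Vc79 vs Vc249: 7
  Vc52 vs Vc81: 7
  Vc52 vs Vc249: 10
  Vc81 vs Vc249: 9
The largest is 10, between Vc52 and Vc249.

10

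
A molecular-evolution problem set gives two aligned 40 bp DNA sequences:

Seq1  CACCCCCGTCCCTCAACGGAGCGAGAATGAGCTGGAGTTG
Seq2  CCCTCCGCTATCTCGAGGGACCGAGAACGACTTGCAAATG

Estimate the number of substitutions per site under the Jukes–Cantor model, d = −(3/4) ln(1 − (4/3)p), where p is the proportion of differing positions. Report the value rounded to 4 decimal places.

Mismatches occur at site 2 (A→C), site 4 (C→T), site 7 (C→G), site 8 (G→C), site 10 (C→A), site 11 (C→T), site 15 (A→G), site 17 (C→G), site 21 (G→C), site 28 (T→C), site 31 (G→C), site 32 (C→T), site 35 (G→C), site 37 (G→A), site 38 (T→A).
p = 15/40 = 0.375000.
d = −0.75 · ln(1 − (4/3)·0.375000) = −0.75 · ln(0.500000) = −0.75 · (-0.693147) = 0.5199.

0.5199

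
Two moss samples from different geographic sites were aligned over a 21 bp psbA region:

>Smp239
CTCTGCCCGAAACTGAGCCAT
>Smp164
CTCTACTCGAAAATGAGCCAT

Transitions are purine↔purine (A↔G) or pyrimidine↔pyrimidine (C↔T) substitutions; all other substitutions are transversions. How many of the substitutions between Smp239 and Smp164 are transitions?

Mismatches occur at site 5 (G↔A, transition), site 7 (C↔T, transition), site 13 (C↔A, transversion).
Of the 3 differences, 2 transitions and 1 transversion, so the answer is 2.

2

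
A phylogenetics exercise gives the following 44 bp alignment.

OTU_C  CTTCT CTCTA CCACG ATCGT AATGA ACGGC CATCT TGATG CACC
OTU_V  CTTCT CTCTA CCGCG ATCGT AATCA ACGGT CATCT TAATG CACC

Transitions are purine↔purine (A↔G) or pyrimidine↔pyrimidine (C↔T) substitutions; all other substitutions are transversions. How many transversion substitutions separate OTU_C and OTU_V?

1

The sequences differ at positions 13 (A/G, transition), 24 (G/C, transversion), 30 (C/T, transition), 37 (G/A, transition).
Of the 4 differences, 3 transitions and 1 transversion, so the answer is 1.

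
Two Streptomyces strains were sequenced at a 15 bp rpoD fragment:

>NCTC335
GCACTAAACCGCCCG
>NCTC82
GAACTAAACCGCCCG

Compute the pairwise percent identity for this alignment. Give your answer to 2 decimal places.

Differing sites — 2:C/A.
14 of the 15 sites match, so the percent identity is 14/15 × 100 = 93.33%.

93.33%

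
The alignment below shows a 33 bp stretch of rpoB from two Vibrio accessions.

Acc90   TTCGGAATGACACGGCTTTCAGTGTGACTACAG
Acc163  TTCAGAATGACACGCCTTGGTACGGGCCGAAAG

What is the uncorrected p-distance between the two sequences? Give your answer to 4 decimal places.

0.3333

Differing sites — 4:G/A; 15:G/C; 19:T/G; 20:C/G; 21:A/T; 22:G/A; 23:T/C; 25:T/G; 27:A/C; 29:T/G; 31:C/A.
There are 11 differences over 33 sites, so p = 11/33 = 0.3333.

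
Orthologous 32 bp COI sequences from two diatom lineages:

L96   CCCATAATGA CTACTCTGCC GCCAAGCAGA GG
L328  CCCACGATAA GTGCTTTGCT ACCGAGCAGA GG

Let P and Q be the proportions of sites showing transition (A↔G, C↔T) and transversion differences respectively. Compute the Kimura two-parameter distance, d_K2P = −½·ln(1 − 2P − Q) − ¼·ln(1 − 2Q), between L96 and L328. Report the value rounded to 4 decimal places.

The sequences differ at positions 5 (T/C, transition), 6 (A/G, transition), 9 (G/A, transition), 11 (C/G, transversion), 13 (A/G, transition), 16 (C/T, transition), 20 (C/T, transition), 21 (G/A, transition), 24 (A/G, transition).
Of the 9 differences, 8 transitions and 1 transversion over 32 sites: P = 8/32 = 0.250000, Q = 1/32 = 0.031250.
d = −0.5·ln(0.468750) − 0.25·ln(0.937500) = −0.5·(-0.757686) − 0.25·(-0.064539) = 0.3950.

0.3950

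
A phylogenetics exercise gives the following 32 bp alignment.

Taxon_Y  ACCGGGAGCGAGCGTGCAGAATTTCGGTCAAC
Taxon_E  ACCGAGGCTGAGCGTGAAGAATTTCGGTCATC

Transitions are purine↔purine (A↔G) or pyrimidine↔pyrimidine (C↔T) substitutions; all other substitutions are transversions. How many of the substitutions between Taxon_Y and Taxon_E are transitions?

Mismatches occur at site 5 (G↔A, transition), site 7 (A↔G, transition), site 8 (G↔C, transversion), site 9 (C↔T, transition), site 17 (C↔A, transversion), site 31 (A↔T, transversion).
Of the 6 differences, 3 transitions and 3 transversions, so the answer is 3.

3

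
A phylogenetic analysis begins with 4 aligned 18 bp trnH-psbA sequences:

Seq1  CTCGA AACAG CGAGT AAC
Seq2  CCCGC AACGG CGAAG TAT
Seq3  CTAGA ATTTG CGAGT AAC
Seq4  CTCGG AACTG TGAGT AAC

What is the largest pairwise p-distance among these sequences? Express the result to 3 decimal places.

0.556

Pairwise Hamming distances:
  Seq1 vs Seq2: 7
  Seq1 vs Seq3: 4
  Seq1 vs Seq4: 3
  Seq2 vs Seq3: 10
  Seq2 vs Seq4: 8
  Seq3 vs Seq4: 5
The largest is 10 mismatches, between Seq2 and Seq3; p = 10/18 = 0.556.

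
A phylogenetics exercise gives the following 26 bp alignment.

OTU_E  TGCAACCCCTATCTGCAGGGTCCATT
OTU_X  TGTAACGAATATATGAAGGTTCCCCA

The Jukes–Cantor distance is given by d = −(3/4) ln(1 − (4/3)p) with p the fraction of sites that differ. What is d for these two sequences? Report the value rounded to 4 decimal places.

0.5393

The sequences differ at positions 3 (C/T), 7 (C/G), 8 (C/A), 9 (C/A), 13 (C/A), 16 (C/A), 20 (G/T), 24 (A/C), 25 (T/C), 26 (T/A).
p = 10/26 = 0.384615.
d = −0.75 · ln(1 − (4/3)·0.384615) = −0.75 · ln(0.487180) = −0.75 · (-0.719122) = 0.5393.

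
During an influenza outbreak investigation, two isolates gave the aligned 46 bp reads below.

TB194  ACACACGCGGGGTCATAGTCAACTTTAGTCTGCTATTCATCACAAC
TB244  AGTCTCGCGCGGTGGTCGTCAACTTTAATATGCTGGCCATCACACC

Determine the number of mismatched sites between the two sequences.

Differing sites — 2:C/G; 3:A/T; 5:A/T; 10:G/C; 14:C/G; 15:A/G; 17:A/C; 28:G/A; 30:C/A; 35:A/G; 36:T/G; 37:T/C; 45:A/C.
That gives 13 mismatches out of 46 aligned sites, so the Hamming distance is 13.

13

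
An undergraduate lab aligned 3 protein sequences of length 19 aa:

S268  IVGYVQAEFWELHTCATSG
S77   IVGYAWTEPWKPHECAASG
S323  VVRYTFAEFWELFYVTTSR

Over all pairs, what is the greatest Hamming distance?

Pairwise Hamming distances:
  S268 vs S77: 8
  S268 vs S323: 9
  S77 vs S323: 14
The largest is 14, between S77 and S323.

14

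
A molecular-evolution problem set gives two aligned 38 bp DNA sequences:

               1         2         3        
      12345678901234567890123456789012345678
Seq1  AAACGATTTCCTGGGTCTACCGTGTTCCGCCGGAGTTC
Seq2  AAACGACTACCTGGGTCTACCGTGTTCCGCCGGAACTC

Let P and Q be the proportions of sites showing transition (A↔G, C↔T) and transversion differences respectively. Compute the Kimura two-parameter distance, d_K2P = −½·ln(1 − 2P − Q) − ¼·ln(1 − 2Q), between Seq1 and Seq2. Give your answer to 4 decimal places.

The sequences differ at positions 7 (T/C, transition), 9 (T/A, transversion), 35 (G/A, transition), 36 (T/C, transition).
Of the 4 differences, 3 transitions and 1 transversion over 38 sites: P = 3/38 = 0.078947, Q = 1/38 = 0.026316.
d = −0.5·ln(0.815790) − 0.25·ln(0.947368) = −0.5·(-0.203598) − 0.25·(-0.054068) = 0.1153.

0.1153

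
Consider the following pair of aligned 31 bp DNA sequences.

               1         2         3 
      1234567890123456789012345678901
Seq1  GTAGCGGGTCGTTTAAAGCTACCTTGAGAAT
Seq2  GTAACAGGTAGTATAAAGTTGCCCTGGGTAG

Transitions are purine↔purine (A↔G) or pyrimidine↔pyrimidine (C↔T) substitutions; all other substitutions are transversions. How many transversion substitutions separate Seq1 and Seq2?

4

Differing sites — 4:G/A (Ti); 6:G/A (Ti); 10:C/A (Tv); 13:T/A (Tv); 19:C/T (Ti); 21:A/G (Ti); 24:T/C (Ti); 27:A/G (Ti); 29:A/T (Tv); 31:T/G (Tv).
Of the 10 differences, 6 transitions and 4 transversions, so the answer is 4.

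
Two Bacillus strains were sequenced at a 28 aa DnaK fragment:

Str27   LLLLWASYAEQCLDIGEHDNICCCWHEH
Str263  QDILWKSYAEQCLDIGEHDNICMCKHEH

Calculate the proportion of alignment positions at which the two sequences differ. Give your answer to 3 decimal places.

0.214

Differing sites — 1:L/Q; 2:L/D; 3:L/I; 6:A/K; 23:C/M; 25:W/K.
There are 6 differences over 28 sites, so p = 6/28 = 0.214.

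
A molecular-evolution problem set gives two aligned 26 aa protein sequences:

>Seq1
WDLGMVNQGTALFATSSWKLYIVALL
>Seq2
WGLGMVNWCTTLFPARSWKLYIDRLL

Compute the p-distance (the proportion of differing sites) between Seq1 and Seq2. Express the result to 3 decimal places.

0.346

Differing sites — 2:D/G; 8:Q/W; 9:G/C; 11:A/T; 14:A/P; 15:T/A; 16:S/R; 23:V/D; 24:A/R.
There are 9 differences over 26 sites, so p = 9/26 = 0.346.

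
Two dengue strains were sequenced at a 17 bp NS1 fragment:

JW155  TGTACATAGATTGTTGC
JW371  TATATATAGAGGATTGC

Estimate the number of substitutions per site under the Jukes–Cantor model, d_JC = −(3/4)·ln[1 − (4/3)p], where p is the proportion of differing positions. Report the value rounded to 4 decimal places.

Differing sites — 2:G/A; 5:C/T; 11:T/G; 12:T/G; 13:G/A.
p = 5/17 = 0.294118.
d = −0.75 · ln(1 − (4/3)·0.294118) = −0.75 · ln(0.607843) = −0.75 · (-0.497839) = 0.3734.

0.3734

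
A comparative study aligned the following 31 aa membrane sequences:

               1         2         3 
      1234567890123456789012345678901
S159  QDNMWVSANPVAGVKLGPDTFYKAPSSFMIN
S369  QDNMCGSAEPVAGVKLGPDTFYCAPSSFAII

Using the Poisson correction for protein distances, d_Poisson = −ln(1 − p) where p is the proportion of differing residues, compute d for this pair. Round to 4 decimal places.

0.2151

The sequences differ at positions 5 (W/C), 6 (V/G), 9 (N/E), 23 (K/C), 29 (M/A), 31 (N/I).
p = 6/31 = 0.193548.
d = −ln(1 − 0.193548) = −ln(0.806452) = 0.2151.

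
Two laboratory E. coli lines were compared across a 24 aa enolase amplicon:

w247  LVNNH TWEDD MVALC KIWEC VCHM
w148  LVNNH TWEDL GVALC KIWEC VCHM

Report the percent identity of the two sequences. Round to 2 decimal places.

91.67%

Mismatches occur at site 10 (D↔L), site 11 (M↔G).
22 of the 24 sites match, so the percent identity is 22/24 × 100 = 91.67%.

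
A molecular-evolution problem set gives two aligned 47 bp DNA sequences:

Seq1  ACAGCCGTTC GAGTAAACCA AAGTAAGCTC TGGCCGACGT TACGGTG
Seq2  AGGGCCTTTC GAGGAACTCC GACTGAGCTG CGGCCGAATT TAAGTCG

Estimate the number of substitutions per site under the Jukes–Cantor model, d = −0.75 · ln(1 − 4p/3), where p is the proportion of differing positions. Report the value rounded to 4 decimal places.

Mismatches occur at site 2 (C→G), site 3 (A→G), site 7 (G→T), site 14 (T→G), site 17 (A→C), site 18 (C→T), site 20 (A→C), site 21 (A→G), site 23 (G→C), site 25 (A→G), site 30 (C→G), site 31 (T→C), site 38 (C→A), site 39 (G→T), site 43 (C→A), site 45 (G→T), site 46 (T→C).
p = 17/47 = 0.361702.
d = −0.75 · ln(1 − (4/3)·0.361702) = −0.75 · ln(0.517731) = −0.75 · (-0.658299) = 0.4937.

0.4937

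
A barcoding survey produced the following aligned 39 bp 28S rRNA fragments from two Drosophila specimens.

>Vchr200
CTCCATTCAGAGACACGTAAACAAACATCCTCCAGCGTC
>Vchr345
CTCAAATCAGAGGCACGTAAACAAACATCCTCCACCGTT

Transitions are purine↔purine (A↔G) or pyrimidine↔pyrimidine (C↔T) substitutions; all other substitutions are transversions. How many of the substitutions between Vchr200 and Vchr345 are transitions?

Differing sites — 4:C/A (Tv); 6:T/A (Tv); 13:A/G (Ti); 35:G/C (Tv); 39:C/T (Ti).
Of the 5 differences, 2 transitions and 3 transversions, so the answer is 2.

2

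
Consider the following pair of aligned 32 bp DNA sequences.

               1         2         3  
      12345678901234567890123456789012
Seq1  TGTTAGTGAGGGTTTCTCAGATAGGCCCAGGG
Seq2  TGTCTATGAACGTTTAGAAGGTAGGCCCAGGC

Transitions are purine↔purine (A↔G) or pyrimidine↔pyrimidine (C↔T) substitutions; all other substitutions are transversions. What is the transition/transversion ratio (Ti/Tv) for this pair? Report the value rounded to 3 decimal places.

0.667

The sequences differ at positions 4 (T/C, transition), 5 (A/T, transversion), 6 (G/A, transition), 10 (G/A, transition), 11 (G/C, transversion), 16 (C/A, transversion), 17 (T/G, transversion), 18 (C/A, transversion), 21 (A/G, transition), 32 (G/C, transversion).
Of the 10 differences, 4 transitions and 6 transversions, so Ti/Tv = 4/6 = 0.667.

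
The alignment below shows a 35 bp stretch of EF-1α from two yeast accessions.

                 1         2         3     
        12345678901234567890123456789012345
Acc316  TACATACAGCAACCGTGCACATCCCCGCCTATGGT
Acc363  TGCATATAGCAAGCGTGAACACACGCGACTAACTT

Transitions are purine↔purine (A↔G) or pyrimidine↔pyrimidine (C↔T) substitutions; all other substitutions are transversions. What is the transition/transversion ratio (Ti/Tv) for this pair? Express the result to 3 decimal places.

0.375

Mismatches occur at site 2 (A↔G, transition), site 7 (C↔T, transition), site 13 (C↔G, transversion), site 18 (C↔A, transversion), site 22 (T↔C, transition), site 23 (C↔A, transversion), site 25 (C↔G, transversion), site 28 (C↔A, transversion), site 32 (T↔A, transversion), site 33 (G↔C, transversion), site 34 (G↔T, transversion).
Of the 11 differences, 3 transitions and 8 transversions, so Ti/Tv = 3/8 = 0.375.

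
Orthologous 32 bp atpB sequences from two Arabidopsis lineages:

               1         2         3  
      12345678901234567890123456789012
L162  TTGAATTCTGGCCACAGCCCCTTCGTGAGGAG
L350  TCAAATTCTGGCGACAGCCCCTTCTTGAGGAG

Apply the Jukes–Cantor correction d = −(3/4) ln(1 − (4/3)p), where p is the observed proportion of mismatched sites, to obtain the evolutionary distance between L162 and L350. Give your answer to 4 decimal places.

Mismatches occur at site 2 (T↔C), site 3 (G↔A), site 13 (C↔G), site 25 (G↔T).
p = 4/32 = 0.125000.
d = −0.75 · ln(1 − (4/3)·0.125000) = −0.75 · ln(0.833333) = −0.75 · (-0.182322) = 0.1367.

0.1367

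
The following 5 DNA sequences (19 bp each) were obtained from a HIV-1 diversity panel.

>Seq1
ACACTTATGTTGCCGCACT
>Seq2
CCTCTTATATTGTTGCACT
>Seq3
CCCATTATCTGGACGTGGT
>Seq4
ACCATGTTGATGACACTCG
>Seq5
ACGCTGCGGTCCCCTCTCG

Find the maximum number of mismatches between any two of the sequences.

Pairwise Hamming distances:
  Seq1 vs Seq2: 5
  Seq1 vs Seq3: 9
  Seq1 vs Seq4: 9
  Seq1 vs Seq5: 9
  Seq2 vs Seq3: 9
  Seq2 vs Seq4: 12
  Seq2 vs Seq5: 13
  Seq3 vs Seq4: 11
  Seq3 vs Seq5: 15
  Seq4 vs Seq5: 9
The largest is 15, between Seq3 and Seq5.

15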